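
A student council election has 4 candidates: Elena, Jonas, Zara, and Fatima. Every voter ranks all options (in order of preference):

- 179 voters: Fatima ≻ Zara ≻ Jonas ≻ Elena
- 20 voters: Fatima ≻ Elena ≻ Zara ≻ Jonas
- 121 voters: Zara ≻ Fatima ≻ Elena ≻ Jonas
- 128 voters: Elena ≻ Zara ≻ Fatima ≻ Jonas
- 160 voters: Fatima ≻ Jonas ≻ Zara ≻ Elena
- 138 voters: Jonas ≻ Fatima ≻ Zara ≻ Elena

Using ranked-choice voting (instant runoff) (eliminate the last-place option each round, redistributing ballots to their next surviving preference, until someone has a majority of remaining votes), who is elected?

Round 1: Elena 128, Jonas 138, Zara 121, Fatima 359. Eliminate Zara.
Round 2: Elena 128, Jonas 138, Fatima 480. Fatima has a majority.

Fatima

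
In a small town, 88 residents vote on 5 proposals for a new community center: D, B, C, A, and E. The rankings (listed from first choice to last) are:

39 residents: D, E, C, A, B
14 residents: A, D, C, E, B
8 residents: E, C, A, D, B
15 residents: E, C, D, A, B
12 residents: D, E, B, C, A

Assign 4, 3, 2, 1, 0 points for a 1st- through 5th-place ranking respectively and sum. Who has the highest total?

D: 39·4 + 14·3 + 8·1 + 15·2 + 12·4 = 284
B: 39·0 + 14·0 + 8·0 + 15·0 + 12·2 = 24
C: 39·2 + 14·2 + 8·3 + 15·3 + 12·1 = 187
A: 39·1 + 14·4 + 8·2 + 15·1 + 12·0 = 126
E: 39·3 + 14·1 + 8·4 + 15·4 + 12·3 = 259
D has the highest Borda score (284).

D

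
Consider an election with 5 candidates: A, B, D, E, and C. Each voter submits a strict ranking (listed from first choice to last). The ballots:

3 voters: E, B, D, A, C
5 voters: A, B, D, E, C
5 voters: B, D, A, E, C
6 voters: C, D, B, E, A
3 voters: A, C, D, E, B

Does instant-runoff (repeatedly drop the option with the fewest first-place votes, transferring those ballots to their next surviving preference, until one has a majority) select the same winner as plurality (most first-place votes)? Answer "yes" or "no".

no

Instant-runoff — R1 A 8, B 5, D 0, E 3, C 6 (D out); R2 A 8, B 5, E 3, C 6 (E out); R3 A 8, B 8, C 6 (C out); R4 A 8, B 14 (B winner). Winner: B.
Plurality — first-place votes: A 8, B 5, D 0, E 3, C 6. Winner: A.
The two methods disagree.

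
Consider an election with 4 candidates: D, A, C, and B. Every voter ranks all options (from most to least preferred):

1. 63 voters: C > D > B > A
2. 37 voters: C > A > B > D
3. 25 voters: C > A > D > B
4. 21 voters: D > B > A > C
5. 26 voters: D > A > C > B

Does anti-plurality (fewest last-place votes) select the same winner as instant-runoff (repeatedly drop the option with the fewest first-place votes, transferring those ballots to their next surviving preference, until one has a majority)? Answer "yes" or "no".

Anti-plurality — last-place votes: D 37, A 63, C 21, B 51. Winner: C.
Instant-runoff — R1 D 47, A 0, C 125, B 0 (C winner). Winner: C.
The two methods agree.

yes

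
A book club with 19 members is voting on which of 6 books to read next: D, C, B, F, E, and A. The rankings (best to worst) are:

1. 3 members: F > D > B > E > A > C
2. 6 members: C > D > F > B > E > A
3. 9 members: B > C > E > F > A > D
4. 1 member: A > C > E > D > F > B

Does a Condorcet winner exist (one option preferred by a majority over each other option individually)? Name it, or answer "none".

none

Checking pairwise contests:
C beats D 16–3.
B beats C 12–7.
D beats B 10–9.
C beats F 16–3.
C beats E 16–3.
C beats A 15–4.
Every option loses at least one head-to-head, so there is no Condorcet winner.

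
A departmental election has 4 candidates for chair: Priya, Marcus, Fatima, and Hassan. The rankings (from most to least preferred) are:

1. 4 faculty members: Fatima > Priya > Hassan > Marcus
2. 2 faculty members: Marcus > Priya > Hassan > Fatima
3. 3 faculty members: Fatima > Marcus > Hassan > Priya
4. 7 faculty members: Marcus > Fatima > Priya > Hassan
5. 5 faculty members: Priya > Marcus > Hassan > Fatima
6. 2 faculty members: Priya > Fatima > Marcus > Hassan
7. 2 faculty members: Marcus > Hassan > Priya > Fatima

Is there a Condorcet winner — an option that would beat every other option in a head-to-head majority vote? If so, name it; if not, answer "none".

Marcus

Marcus vs Priya: 14–11 for Marcus.
Marcus vs Fatima: 16–9 for Marcus.
Marcus vs Hassan: 21–4 for Marcus.
Marcus beats every other option head-to-head.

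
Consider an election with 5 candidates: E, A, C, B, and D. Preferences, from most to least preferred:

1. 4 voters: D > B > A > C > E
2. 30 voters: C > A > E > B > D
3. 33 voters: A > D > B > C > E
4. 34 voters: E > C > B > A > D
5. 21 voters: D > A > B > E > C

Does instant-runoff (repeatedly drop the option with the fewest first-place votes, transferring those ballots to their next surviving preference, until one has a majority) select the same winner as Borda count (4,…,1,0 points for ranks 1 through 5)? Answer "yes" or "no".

Instant-runoff — R1 E 34, A 33, C 30, B 0, D 25 (B out); R2 E 34, A 33, C 30, D 25 (D out); R3 E 34, A 58, C 30 (C out); R4 E 34, A 88 (A winner). Winner: A.
Borda — scores: E 217, A 327, C 259, B 218, D 199. Winner: A.
The two methods agree.

yes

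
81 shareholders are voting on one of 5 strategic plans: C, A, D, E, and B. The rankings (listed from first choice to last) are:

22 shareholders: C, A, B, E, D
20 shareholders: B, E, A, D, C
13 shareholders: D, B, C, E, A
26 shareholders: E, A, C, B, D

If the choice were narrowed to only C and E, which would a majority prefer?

E

Voters preferring C to E: 35; preferring E to C: 46.
E wins the head-to-head.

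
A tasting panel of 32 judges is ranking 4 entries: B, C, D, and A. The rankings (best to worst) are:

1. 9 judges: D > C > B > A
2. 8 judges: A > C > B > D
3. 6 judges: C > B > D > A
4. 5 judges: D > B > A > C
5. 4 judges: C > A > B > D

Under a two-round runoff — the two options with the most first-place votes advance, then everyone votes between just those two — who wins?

C

Round 1 first-place votes: B 0, C 10, D 14, A 8.
D and C advance.
Runoff: D is preferred to C by 14 voters; C by 18.
C wins the runoff.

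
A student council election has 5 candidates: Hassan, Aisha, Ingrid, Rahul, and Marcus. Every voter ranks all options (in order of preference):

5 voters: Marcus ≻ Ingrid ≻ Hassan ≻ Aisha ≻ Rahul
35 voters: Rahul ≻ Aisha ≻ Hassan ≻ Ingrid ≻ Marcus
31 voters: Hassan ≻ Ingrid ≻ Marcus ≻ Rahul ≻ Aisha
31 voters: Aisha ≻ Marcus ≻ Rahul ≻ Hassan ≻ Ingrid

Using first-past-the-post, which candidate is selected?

First-place votes: Hassan 31, Aisha 31, Ingrid 0, Rahul 35, Marcus 5.
Rahul has the most first-place votes.

Rahul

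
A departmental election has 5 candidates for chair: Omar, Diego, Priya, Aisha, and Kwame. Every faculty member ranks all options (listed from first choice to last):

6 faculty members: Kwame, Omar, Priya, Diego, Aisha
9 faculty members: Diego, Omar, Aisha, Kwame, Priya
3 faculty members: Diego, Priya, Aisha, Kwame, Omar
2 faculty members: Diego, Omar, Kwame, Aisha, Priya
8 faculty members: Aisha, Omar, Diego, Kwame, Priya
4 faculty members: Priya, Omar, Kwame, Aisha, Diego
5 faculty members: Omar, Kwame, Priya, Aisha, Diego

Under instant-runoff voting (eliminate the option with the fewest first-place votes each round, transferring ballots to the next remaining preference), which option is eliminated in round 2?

Round 1: Omar 5, Diego 14, Priya 4, Aisha 8, Kwame 6. Eliminate Priya.
Round 2: Omar 9, Diego 14, Aisha 8, Kwame 6. Eliminate Kwame.

Kwame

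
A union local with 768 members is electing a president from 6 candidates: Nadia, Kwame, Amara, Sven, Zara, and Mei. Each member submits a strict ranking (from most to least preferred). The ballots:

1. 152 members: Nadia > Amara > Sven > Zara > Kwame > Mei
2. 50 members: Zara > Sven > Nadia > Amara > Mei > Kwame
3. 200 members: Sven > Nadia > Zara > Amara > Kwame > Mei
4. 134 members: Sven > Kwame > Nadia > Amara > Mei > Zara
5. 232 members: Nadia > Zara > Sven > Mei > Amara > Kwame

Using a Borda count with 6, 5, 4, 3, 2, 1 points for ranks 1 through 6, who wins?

Nadia: 152·6 + 50·4 + 200·5 + 134·4 + 232·6 = 4040
Kwame: 152·2 + 50·1 + 200·2 + 134·5 + 232·1 = 1656
Amara: 152·5 + 50·3 + 200·3 + 134·3 + 232·2 = 2376
Sven: 152·4 + 50·5 + 200·6 + 134·6 + 232·4 = 3790
Zara: 152·3 + 50·6 + 200·4 + 134·1 + 232·5 = 2850
Mei: 152·1 + 50·2 + 200·1 + 134·2 + 232·3 = 1416
Nadia has the highest Borda score (4040).

Nadia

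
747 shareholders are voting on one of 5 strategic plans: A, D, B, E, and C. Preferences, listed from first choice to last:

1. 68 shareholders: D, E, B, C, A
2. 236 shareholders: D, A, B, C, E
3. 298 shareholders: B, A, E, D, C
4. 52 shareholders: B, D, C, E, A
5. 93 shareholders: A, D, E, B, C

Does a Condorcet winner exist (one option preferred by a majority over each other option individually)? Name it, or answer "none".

none

Checking pairwise contests:
B beats A 418–329.
A beats D 391–356.
D beats B 397–350.
A beats E 627–120.
A beats C 627–120.
Every option loses at least one head-to-head, so there is no Condorcet winner.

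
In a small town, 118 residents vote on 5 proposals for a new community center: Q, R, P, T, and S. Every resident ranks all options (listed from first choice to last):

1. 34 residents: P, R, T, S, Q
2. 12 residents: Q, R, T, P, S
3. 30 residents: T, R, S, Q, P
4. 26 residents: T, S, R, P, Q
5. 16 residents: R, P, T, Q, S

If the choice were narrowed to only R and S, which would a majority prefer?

R

Voters preferring R to S: 92; preferring S to R: 26.
R wins the head-to-head.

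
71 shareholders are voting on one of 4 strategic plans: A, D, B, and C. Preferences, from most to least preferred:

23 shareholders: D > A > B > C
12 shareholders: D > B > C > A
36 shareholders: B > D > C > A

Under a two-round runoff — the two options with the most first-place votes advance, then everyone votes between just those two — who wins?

Round 1 first-place votes: A 0, D 35, B 36, C 0.
B and D advance.
Runoff: B is preferred to D by 36 voters; D by 35.
B wins the runoff.

B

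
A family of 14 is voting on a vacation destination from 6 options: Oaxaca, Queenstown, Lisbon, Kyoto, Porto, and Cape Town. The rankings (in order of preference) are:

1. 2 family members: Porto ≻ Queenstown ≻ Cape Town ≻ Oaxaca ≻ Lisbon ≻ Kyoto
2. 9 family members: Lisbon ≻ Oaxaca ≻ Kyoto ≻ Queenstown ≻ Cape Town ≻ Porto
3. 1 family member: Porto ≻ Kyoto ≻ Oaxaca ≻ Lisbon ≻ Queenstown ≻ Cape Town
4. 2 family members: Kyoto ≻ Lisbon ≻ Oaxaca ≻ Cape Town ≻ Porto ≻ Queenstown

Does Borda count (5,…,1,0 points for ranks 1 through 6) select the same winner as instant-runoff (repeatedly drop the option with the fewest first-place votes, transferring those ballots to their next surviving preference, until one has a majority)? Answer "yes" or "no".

Borda — scores: Oaxaca 49, Queenstown 27, Lisbon 57, Kyoto 41, Porto 17, Cape Town 19. Winner: Lisbon.
Instant-runoff — R1 Oaxaca 0, Queenstown 0, Lisbon 9, Kyoto 2, Porto 3, Cape Town 0 (Lisbon winner). Winner: Lisbon.
The two methods agree.

yes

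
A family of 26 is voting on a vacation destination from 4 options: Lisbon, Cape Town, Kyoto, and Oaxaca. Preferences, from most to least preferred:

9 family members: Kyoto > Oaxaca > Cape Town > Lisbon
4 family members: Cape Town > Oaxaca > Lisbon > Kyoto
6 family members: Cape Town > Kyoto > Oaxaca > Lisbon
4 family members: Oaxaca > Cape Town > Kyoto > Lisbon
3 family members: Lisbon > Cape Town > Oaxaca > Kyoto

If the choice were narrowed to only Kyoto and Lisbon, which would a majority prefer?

Voters preferring Kyoto to Lisbon: 19; preferring Lisbon to Kyoto: 7.
Kyoto wins the head-to-head.

Kyoto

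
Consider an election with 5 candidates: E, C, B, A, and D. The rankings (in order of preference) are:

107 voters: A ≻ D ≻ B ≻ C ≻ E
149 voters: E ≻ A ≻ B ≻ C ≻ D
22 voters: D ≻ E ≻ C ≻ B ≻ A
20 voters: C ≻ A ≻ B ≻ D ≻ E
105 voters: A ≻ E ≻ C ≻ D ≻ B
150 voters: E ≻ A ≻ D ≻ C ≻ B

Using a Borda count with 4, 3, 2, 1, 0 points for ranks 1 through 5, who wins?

E: 107·0 + 149·4 + 22·3 + 20·0 + 105·3 + 150·4 = 1577
C: 107·1 + 149·1 + 22·2 + 20·4 + 105·2 + 150·1 = 740
B: 107·2 + 149·2 + 22·1 + 20·2 + 105·0 + 150·0 = 574
A: 107·4 + 149·3 + 22·0 + 20·3 + 105·4 + 150·3 = 1805
D: 107·3 + 149·0 + 22·4 + 20·1 + 105·1 + 150·2 = 834
A has the highest Borda score (1805).

A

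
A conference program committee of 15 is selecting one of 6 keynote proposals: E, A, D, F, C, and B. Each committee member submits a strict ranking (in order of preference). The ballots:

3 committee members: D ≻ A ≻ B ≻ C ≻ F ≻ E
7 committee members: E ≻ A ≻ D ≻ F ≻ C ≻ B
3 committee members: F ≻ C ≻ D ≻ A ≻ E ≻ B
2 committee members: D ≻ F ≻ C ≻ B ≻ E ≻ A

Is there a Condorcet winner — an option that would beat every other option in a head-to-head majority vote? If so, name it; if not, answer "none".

D vs E: 8–7 for D.
D vs A: 8–7 for D.
D vs F: 12–3 for D.
D vs C: 12–3 for D.
D vs B: 15–0 for D.
D beats every other option head-to-head.

D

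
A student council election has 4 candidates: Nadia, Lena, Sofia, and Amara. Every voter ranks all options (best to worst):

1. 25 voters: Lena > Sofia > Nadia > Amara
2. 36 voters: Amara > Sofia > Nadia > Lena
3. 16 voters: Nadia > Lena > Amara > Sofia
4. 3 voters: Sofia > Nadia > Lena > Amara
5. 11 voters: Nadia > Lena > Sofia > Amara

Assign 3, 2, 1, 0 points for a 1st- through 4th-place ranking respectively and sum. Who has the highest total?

Nadia

Nadia: 25·1 + 36·1 + 16·3 + 3·2 + 11·3 = 148
Lena: 25·3 + 36·0 + 16·2 + 3·1 + 11·2 = 132
Sofia: 25·2 + 36·2 + 16·0 + 3·3 + 11·1 = 142
Amara: 25·0 + 36·3 + 16·1 + 3·0 + 11·0 = 124
Nadia has the highest Borda score (148).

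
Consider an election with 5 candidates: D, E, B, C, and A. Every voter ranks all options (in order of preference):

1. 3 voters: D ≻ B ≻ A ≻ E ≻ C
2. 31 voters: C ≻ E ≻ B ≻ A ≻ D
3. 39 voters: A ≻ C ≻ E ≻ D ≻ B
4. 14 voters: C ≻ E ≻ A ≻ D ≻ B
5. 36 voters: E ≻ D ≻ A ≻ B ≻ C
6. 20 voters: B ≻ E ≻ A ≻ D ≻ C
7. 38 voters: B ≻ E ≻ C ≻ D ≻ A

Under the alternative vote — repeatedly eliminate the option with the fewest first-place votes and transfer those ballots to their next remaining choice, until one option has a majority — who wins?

Round 1: D 3, E 36, B 58, C 45, A 39. Eliminate D.
Round 2: E 36, B 61, C 45, A 39. Eliminate E.
Round 3: B 61, C 45, A 75. Eliminate C.
Round 4: B 92, A 89. B has a majority.

B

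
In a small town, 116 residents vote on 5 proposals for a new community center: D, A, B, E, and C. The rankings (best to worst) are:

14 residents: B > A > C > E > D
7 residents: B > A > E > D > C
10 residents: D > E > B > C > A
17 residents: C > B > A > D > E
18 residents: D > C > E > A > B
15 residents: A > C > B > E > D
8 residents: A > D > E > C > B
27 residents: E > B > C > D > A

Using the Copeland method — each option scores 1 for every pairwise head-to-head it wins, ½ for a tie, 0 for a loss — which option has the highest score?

D: loses to A, B, E, and C → score 0.
A: beats D and E; loses to B and C → score 2.
B: beats D and A; ties C; loses to E → score 2.5.
E: beats D and B; loses to A and C → score 2.
C: beats D, A, and E; ties B → score 3.5.
C has the best pairwise record.

C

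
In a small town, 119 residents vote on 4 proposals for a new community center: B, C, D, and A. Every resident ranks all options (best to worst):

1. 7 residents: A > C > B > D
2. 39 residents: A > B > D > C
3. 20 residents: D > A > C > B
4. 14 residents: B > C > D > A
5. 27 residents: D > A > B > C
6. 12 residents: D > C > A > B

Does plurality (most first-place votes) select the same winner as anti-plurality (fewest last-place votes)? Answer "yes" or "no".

Plurality — first-place votes: B 14, C 0, D 59, A 46. Winner: D.
Anti-plurality — last-place votes: B 32, C 66, D 7, A 14. Winner: D.
The two methods agree.

yes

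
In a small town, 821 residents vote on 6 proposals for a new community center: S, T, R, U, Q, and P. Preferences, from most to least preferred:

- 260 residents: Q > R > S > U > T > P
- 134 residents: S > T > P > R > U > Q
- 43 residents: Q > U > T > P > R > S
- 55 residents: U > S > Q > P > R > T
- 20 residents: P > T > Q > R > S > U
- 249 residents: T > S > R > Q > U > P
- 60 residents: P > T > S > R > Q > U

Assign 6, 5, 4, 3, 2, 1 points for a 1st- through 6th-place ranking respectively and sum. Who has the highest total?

S: 260·4 + 134·6 + 43·1 + 55·5 + 20·2 + 249·5 + 60·4 = 3687
T: 260·2 + 134·5 + 43·4 + 55·1 + 20·5 + 249·6 + 60·5 = 3311
R: 260·5 + 134·3 + 43·2 + 55·2 + 20·3 + 249·4 + 60·3 = 3134
U: 260·3 + 134·2 + 43·5 + 55·6 + 20·1 + 249·2 + 60·1 = 2171
Q: 260·6 + 134·1 + 43·6 + 55·4 + 20·4 + 249·3 + 60·2 = 3119
P: 260·1 + 134·4 + 43·3 + 55·3 + 20·6 + 249·1 + 60·6 = 1819
S has the highest Borda score (3687).

S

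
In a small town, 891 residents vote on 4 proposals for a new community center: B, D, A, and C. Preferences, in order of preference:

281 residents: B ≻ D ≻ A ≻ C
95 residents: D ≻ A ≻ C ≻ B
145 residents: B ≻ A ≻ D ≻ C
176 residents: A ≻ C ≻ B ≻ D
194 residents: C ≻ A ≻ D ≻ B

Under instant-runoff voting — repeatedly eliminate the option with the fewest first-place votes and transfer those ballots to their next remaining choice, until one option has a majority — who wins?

A

Round 1: B 426, D 95, A 176, C 194. Eliminate D.
Round 2: B 426, A 271, C 194. Eliminate C.
Round 3: B 426, A 465. A has a majority.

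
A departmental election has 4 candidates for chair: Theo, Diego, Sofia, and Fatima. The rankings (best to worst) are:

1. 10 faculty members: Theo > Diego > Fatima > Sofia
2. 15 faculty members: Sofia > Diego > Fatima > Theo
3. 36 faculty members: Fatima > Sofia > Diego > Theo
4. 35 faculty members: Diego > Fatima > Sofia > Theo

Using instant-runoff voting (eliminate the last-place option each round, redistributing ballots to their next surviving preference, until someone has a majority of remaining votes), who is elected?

Round 1: Theo 10, Diego 35, Sofia 15, Fatima 36. Eliminate Theo.
Round 2: Diego 45, Sofia 15, Fatima 36. Eliminate Sofia.
Round 3: Diego 60, Fatima 36. Diego has a majority.

Diego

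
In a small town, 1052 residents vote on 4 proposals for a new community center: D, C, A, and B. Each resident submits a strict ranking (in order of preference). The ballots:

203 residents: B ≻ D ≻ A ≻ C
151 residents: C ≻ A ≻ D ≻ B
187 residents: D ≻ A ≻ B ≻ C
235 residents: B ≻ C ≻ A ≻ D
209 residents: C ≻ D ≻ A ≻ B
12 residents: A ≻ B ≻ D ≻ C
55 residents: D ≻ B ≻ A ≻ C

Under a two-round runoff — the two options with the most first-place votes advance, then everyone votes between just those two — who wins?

B

Round 1 first-place votes: D 242, C 360, A 12, B 438.
B and C advance.
Runoff: B is preferred to C by 692 voters; C by 360.
B wins the runoff.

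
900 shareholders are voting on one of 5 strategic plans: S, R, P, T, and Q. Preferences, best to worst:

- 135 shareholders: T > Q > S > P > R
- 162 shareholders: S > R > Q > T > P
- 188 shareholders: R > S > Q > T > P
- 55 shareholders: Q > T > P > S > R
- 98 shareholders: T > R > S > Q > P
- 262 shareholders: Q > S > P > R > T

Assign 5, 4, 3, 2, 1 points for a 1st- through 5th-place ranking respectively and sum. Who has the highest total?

S

S: 135·3 + 162·5 + 188·4 + 55·2 + 98·3 + 262·4 = 3419
R: 135·1 + 162·4 + 188·5 + 55·1 + 98·4 + 262·2 = 2694
P: 135·2 + 162·1 + 188·1 + 55·3 + 98·1 + 262·3 = 1669
T: 135·5 + 162·2 + 188·2 + 55·4 + 98·5 + 262·1 = 2347
Q: 135·4 + 162·3 + 188·3 + 55·5 + 98·2 + 262·5 = 3371
S has the highest Borda score (3419).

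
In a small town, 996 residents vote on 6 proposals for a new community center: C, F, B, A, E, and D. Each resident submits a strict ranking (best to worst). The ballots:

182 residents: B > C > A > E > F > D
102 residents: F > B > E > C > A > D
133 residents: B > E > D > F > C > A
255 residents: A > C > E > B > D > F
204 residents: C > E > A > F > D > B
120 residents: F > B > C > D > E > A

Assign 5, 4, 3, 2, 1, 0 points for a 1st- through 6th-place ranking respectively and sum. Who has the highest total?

C: 182·4 + 102·2 + 133·1 + 255·4 + 204·5 + 120·3 = 3465
F: 182·1 + 102·5 + 133·2 + 255·0 + 204·2 + 120·5 = 1966
B: 182·5 + 102·4 + 133·5 + 255·2 + 204·0 + 120·4 = 2973
A: 182·3 + 102·1 + 133·0 + 255·5 + 204·3 + 120·0 = 2535
E: 182·2 + 102·3 + 133·4 + 255·3 + 204·4 + 120·1 = 2903
D: 182·0 + 102·0 + 133·3 + 255·1 + 204·1 + 120·2 = 1098
C has the highest Borda score (3465).

C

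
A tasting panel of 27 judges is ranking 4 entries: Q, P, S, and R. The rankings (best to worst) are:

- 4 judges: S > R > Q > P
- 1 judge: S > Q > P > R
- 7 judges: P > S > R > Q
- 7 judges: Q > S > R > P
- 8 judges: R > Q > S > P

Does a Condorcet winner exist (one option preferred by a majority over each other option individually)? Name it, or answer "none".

Checking pairwise contests:
R beats Q 19–8.
Q beats P 20–7.
Q beats S 15–12.
S beats R 19–8.
Every option loses at least one head-to-head, so there is no Condorcet winner.

none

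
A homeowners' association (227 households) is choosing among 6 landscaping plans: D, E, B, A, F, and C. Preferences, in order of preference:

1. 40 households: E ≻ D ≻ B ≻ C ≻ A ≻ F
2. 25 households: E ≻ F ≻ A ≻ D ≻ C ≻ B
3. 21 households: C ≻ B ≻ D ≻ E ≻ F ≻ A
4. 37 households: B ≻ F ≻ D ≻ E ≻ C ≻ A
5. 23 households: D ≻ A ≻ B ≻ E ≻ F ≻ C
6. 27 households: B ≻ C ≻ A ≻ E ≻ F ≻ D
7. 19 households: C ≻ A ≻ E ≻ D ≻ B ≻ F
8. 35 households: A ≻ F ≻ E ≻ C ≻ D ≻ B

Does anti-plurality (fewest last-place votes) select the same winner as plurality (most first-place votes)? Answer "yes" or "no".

Anti-plurality — last-place votes: D 27, E 0, B 60, A 58, F 59, C 23. Winner: E.
Plurality — first-place votes: D 23, E 65, B 64, A 35, F 0, C 40. Winner: E.
The two methods agree.

yes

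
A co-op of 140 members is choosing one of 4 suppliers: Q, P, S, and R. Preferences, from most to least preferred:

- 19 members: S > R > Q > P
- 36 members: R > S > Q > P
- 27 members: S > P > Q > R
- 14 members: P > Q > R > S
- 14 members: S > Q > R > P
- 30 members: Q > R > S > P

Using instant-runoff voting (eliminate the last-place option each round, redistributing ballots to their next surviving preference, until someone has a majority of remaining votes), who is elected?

Round 1: Q 30, P 14, S 60, R 36. Eliminate P.
Round 2: Q 44, S 60, R 36. Eliminate R.
Round 3: Q 44, S 96. S has a majority.

S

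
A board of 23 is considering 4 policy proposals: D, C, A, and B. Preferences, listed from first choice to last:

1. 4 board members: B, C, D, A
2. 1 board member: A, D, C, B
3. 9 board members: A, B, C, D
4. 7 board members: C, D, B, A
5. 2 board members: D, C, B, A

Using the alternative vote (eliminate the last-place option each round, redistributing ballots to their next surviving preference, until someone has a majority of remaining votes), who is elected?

C

Round 1: D 2, C 7, A 10, B 4. Eliminate D.
Round 2: C 9, A 10, B 4. Eliminate B.
Round 3: C 13, A 10. C has a majority.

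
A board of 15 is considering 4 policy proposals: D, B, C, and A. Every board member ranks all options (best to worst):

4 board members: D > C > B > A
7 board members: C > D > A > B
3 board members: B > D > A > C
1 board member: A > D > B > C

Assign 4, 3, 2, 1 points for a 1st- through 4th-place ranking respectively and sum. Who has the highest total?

D

D: 4·4 + 7·3 + 3·3 + 1·3 = 49
B: 4·2 + 7·1 + 3·4 + 1·2 = 29
C: 4·3 + 7·4 + 3·1 + 1·1 = 44
A: 4·1 + 7·2 + 3·2 + 1·4 = 28
D has the highest Borda score (49).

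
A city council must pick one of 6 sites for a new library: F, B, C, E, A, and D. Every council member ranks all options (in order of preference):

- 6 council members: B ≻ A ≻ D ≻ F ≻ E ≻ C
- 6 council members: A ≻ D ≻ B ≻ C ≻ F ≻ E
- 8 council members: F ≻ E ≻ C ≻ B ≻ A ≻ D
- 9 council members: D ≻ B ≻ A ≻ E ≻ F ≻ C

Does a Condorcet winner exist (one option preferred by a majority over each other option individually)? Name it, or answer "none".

none

Checking pairwise contests:
B beats F 21–8.
D beats B 15–14.
F beats C 23–6.
F beats E 20–9.
B beats A 23–6.
A beats D 20–9.
Every option loses at least one head-to-head, so there is no Condorcet winner.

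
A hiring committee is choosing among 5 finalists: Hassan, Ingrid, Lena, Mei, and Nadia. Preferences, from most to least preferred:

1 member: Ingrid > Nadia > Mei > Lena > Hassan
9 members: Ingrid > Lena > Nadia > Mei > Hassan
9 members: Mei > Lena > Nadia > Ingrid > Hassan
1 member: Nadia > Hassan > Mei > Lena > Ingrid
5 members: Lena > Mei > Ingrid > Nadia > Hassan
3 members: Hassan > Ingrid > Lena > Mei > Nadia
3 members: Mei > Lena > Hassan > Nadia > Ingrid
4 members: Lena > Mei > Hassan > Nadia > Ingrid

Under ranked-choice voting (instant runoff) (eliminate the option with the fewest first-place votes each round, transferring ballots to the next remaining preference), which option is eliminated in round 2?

Round 1: Hassan 3, Ingrid 10, Lena 9, Mei 12, Nadia 1. Eliminate Nadia.
Round 2: Hassan 4, Ingrid 10, Lena 9, Mei 12. Eliminate Hassan.

Hassan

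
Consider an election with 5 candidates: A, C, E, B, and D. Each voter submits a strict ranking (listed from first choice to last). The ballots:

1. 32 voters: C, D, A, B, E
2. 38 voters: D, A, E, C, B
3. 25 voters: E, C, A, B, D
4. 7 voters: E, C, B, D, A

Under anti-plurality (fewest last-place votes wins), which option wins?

Last-place votes: A 7, C 0, E 32, B 38, D 25.
C is ranked last by the fewest voters, so C wins.

C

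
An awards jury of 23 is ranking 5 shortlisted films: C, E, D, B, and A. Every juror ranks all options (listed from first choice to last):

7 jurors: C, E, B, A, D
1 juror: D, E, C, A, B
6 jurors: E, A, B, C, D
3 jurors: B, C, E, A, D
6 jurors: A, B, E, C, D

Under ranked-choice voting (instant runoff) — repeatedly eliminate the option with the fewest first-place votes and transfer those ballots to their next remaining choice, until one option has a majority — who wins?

E

Round 1: C 7, E 6, D 1, B 3, A 6. Eliminate D.
Round 2: C 7, E 7, B 3, A 6. Eliminate B.
Round 3: C 10, E 7, A 6. Eliminate A.
Round 4: C 10, E 13. E has a majority.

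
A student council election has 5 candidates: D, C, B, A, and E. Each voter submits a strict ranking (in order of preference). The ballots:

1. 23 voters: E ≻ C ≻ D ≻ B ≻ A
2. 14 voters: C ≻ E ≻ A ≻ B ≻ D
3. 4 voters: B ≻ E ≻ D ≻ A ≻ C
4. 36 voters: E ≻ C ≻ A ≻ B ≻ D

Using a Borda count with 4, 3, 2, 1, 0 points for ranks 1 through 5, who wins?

E

D: 23·2 + 14·0 + 4·2 + 36·0 = 54
C: 23·3 + 14·4 + 4·0 + 36·3 = 233
B: 23·1 + 14·1 + 4·4 + 36·1 = 89
A: 23·0 + 14·2 + 4·1 + 36·2 = 104
E: 23·4 + 14·3 + 4·3 + 36·4 = 290
E has the highest Borda score (290).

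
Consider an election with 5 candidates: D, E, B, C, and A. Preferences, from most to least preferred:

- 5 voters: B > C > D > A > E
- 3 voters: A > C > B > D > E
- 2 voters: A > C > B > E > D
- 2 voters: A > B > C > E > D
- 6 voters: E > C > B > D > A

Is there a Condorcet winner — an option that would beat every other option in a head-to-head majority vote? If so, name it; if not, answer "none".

C

C vs D: 18–0 for C.
C vs E: 12–6 for C.
C vs B: 11–7 for C.
C vs A: 11–7 for C.
C beats every other option head-to-head.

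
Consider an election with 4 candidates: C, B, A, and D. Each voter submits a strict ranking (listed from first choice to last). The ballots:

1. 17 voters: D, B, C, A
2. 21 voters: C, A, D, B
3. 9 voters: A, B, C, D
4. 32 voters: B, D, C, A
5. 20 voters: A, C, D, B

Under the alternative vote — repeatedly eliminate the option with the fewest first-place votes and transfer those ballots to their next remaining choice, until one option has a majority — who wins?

A

Round 1: C 21, B 32, A 29, D 17. Eliminate D.
Round 2: C 21, B 49, A 29. Eliminate C.
Round 3: B 49, A 50. A has a majority.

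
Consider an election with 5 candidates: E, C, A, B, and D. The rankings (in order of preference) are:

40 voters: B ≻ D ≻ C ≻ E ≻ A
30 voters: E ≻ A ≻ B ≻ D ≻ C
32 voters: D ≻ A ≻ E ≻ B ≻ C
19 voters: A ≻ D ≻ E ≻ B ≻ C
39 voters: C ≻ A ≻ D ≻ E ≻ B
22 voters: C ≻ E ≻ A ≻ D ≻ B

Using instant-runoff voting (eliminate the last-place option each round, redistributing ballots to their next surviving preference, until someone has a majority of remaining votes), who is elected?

Round 1: E 30, C 61, A 19, B 40, D 32. Eliminate A.
Round 2: E 30, C 61, B 40, D 51. Eliminate E.
Round 3: C 61, B 70, D 51. Eliminate D.
Round 4: C 61, B 121. B has a majority.

B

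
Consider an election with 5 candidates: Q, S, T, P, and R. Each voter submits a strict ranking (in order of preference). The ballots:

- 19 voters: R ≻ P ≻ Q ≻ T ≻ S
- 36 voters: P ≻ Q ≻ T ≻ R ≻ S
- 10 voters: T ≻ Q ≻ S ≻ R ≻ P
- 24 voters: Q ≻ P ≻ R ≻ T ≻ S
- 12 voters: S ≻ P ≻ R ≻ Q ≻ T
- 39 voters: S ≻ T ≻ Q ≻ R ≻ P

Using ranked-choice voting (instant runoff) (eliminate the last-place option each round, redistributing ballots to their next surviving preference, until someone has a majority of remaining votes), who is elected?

Round 1: Q 24, S 51, T 10, P 36, R 19. Eliminate T.
Round 2: Q 34, S 51, P 36, R 19. Eliminate R.
Round 3: Q 34, S 51, P 55. Eliminate Q.
Round 4: S 61, P 79. P has a majority.

P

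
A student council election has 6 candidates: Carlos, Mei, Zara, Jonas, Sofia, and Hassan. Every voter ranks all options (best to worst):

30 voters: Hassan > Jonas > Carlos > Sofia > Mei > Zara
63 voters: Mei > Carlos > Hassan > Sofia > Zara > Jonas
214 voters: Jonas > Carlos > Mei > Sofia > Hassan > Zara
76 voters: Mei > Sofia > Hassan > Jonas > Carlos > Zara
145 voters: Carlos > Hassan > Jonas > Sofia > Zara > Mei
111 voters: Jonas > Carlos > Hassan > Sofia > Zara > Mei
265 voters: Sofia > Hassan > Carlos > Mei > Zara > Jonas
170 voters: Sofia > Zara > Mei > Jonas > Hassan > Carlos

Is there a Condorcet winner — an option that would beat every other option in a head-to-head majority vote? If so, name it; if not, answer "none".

Checking pairwise contests:
Jonas beats Carlos 601–473.
Carlos beats Mei 765–309.
Carlos beats Zara 904–170.
Mei beats Jonas 574–500.
Carlos beats Sofia 563–511.
Sofia beats Hassan 725–349.
Every option loses at least one head-to-head, so there is no Condorcet winner.

none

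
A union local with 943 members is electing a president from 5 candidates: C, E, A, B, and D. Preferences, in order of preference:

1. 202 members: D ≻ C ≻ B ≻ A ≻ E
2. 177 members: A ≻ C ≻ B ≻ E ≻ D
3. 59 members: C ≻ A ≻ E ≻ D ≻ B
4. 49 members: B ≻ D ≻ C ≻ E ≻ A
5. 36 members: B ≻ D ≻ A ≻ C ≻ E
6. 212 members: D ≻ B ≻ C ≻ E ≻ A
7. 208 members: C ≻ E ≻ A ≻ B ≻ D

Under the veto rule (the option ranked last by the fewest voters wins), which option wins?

C

Last-place votes: C 0, E 238, A 261, B 59, D 385.
C is ranked last by the fewest voters, so C wins.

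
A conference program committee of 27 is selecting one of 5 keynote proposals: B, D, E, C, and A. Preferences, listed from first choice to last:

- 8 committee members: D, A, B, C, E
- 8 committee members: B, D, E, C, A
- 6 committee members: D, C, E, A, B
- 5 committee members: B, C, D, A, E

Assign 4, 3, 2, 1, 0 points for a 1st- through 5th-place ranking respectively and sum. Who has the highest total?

D

B: 8·2 + 8·4 + 6·0 + 5·4 = 68
D: 8·4 + 8·3 + 6·4 + 5·2 = 90
E: 8·0 + 8·2 + 6·2 + 5·0 = 28
C: 8·1 + 8·1 + 6·3 + 5·3 = 49
A: 8·3 + 8·0 + 6·1 + 5·1 = 35
D has the highest Borda score (90).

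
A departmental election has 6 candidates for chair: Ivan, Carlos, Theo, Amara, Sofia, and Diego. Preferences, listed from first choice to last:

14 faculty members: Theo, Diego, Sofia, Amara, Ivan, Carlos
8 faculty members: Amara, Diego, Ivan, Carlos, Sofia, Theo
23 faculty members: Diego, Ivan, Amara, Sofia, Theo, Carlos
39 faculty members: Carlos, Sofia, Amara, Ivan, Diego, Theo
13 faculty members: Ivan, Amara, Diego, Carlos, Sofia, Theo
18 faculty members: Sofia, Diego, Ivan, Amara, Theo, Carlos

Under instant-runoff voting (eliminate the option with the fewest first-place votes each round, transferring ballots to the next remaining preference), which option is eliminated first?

Amara

Round 1: Ivan 13, Carlos 39, Theo 14, Amara 8, Sofia 18, Diego 23. Eliminate Amara.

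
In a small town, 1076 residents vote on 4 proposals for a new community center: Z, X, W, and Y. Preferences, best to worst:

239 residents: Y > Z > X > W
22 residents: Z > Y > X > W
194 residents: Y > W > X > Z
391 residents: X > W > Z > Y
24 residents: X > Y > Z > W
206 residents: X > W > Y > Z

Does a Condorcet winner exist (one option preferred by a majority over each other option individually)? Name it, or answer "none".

X

X vs Z: 815–261 for X.
X vs W: 882–194 for X.
X vs Y: 621–455 for X.
X beats every other option head-to-head.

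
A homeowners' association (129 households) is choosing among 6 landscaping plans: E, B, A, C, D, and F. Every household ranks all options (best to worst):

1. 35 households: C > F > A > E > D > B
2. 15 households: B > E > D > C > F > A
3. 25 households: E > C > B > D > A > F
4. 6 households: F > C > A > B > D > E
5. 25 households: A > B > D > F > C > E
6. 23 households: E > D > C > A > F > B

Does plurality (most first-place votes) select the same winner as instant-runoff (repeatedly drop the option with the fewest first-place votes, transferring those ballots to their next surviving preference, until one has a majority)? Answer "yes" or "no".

no

Plurality — first-place votes: E 48, B 15, A 25, C 35, D 0, F 6. Winner: E.
Instant-runoff — R1 E 48, B 15, A 25, C 35, D 0, F 6 (D out); R2 E 48, B 15, A 25, C 35, F 6 (F out); R3 E 48, B 15, A 25, C 41 (B out); R4 E 63, A 25, C 41 (A out); R5 E 63, C 66 (C winner). Winner: C.
The two methods disagree.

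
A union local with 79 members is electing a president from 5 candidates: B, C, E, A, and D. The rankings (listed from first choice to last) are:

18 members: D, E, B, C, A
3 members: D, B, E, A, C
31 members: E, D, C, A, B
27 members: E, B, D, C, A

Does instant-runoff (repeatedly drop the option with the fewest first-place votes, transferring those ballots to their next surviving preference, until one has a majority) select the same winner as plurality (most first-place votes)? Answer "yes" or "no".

yes

Instant-runoff — R1 B 0, C 0, E 58, A 0, D 21 (E winner). Winner: E.
Plurality — first-place votes: B 0, C 0, E 58, A 0, D 21. Winner: E.
The two methods agree.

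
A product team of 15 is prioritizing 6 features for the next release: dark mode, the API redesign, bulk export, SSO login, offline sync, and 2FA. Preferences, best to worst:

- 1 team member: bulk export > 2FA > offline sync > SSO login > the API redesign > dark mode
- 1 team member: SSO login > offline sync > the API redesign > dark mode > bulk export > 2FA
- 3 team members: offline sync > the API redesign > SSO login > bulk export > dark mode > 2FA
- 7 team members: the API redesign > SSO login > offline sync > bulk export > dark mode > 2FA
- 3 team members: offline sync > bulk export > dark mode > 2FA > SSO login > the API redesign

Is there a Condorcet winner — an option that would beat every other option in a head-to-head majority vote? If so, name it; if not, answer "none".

none

Checking pairwise contests:
the API redesign beats dark mode 12–3.
offline sync beats the API redesign 8–7.
the API redesign beats bulk export 11–4.
the API redesign beats SSO login 10–5.
SSO login beats offline sync 8–7.
dark mode beats 2FA 14–1.
Every option loses at least one head-to-head, so there is no Condorcet winner.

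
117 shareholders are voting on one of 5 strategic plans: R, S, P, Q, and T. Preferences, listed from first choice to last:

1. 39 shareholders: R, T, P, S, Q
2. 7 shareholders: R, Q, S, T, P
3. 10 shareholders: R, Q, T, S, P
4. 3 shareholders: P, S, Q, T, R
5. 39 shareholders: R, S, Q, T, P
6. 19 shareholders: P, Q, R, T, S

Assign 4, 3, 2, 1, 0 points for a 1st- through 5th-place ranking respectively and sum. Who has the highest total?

R

R: 39·4 + 7·4 + 10·4 + 3·0 + 39·4 + 19·2 = 418
S: 39·1 + 7·2 + 10·1 + 3·3 + 39·3 + 19·0 = 189
P: 39·2 + 7·0 + 10·0 + 3·4 + 39·0 + 19·4 = 166
Q: 39·0 + 7·3 + 10·3 + 3·2 + 39·2 + 19·3 = 192
T: 39·3 + 7·1 + 10·2 + 3·1 + 39·1 + 19·1 = 205
R has the highest Borda score (418).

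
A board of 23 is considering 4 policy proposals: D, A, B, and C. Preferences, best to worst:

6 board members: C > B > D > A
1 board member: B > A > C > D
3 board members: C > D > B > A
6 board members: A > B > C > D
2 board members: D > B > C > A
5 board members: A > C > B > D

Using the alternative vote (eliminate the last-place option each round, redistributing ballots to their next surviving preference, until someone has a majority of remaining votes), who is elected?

Round 1: D 2, A 11, B 1, C 9. Eliminate B.
Round 2: D 2, A 12, C 9. A has a majority.

A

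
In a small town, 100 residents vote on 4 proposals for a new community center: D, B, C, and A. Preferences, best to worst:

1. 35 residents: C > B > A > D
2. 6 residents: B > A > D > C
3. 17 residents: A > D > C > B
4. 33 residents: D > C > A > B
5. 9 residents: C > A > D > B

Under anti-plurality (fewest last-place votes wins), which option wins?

A

Last-place votes: D 35, B 59, C 6, A 0.
A is ranked last by the fewest voters, so A wins.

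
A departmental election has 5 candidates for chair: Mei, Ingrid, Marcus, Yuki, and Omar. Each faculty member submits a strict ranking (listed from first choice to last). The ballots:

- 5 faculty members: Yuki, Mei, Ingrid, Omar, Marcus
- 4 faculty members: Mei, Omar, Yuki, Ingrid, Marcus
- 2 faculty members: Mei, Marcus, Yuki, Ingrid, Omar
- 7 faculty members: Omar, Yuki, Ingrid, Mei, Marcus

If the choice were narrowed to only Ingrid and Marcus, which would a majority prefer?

Ingrid

Voters preferring Ingrid to Marcus: 16; preferring Marcus to Ingrid: 2.
Ingrid wins the head-to-head.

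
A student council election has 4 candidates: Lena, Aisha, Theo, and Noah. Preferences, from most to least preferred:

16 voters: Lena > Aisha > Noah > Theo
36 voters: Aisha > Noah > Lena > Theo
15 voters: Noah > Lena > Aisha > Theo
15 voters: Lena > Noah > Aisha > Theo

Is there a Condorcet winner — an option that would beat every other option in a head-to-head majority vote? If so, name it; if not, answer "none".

none

Checking pairwise contests:
Noah beats Lena 51–31.
Lena beats Aisha 46–36.
Lena beats Theo 82–0.
Aisha beats Noah 52–30.
Every option loses at least one head-to-head, so there is no Condorcet winner.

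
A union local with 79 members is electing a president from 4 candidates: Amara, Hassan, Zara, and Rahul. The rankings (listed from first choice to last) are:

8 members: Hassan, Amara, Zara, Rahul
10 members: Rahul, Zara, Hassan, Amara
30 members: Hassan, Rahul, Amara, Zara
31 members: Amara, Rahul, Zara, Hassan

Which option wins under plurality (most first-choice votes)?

Hassan

First-place votes: Amara 31, Hassan 38, Zara 0, Rahul 10.
Hassan has the most first-place votes.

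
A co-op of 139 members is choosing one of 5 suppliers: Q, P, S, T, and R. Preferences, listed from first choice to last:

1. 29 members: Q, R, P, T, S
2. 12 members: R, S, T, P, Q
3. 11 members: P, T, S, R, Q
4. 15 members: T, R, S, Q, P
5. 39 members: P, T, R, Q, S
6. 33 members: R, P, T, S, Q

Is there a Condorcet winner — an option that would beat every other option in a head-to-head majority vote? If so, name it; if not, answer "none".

R vs Q: 110–29 for R.
R vs P: 89–50 for R.
R vs S: 128–11 for R.
R vs T: 74–65 for R.
R beats every other option head-to-head.

R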